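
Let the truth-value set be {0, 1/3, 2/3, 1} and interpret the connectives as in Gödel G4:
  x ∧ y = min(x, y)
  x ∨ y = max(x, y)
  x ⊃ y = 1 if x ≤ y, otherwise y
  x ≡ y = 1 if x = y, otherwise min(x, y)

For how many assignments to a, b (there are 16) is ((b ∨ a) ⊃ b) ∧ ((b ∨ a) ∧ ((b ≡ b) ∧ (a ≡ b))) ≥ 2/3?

a = 0, b = 0 ↦ 0  <
a = 0, b = 1/3 ↦ 0  <
a = 0, b = 2/3 ↦ 0  <
a = 0, b = 1 ↦ 0  <
a = 1/3, b = 0 ↦ 0  <
a = 1/3, b = 1/3 ↦ 1/3  <
a = 1/3, b = 2/3 ↦ 1/3  <
a = 1/3, b = 1 ↦ 1/3  <
a = 2/3, b = 0 ↦ 0  <
a = 2/3, b = 1/3 ↦ 1/3  <
a = 2/3, b = 2/3 ↦ 2/3  ≥
a = 2/3, b = 1 ↦ 2/3  ≥
a = 1, b = 0 ↦ 0  <
a = 1, b = 1/3 ↦ 1/3  <
a = 1, b = 2/3 ↦ 2/3  ≥
a = 1, b = 1 ↦ 1  ≥
So 4 of the 16 assignments meet the threshold.

4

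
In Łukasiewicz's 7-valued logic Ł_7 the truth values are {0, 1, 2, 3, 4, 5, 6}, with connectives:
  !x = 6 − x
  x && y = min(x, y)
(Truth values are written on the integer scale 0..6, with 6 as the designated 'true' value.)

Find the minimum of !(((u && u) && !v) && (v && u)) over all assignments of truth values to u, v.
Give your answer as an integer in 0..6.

Take u = 3, v = 3:
u && u = 3 && 3 = 3
!v = !3 = 3
(u && u) && !v = 3 && 3 = 3
v && u = 3 && 3 = 3
((u && u) && !v) && (v && u) = 3 && 3 = 3
!(((u && u) && !v) && (v && u)) = !3 = 3
No assignment yields a value below 3, so this is the minimum.

3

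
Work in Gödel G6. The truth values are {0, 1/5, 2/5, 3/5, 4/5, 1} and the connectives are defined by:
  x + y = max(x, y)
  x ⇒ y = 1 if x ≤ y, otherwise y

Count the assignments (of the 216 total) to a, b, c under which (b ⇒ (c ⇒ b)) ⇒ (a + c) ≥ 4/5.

value 1: 66 assignments (counts)
value 4/5: 54 assignments (counts)
value 3/5: 42 assignments
value 2/5: 30 assignments
value 1/5: 18 assignments
value 0: 6 assignments
So 120 of the 216 assignments meet the threshold.

120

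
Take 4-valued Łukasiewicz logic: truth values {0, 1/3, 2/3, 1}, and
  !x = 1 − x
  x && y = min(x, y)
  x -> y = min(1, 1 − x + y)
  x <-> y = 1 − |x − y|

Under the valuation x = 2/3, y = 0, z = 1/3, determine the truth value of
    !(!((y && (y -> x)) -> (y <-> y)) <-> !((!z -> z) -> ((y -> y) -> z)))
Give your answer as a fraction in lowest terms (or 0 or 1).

y -> x = 0 -> 2/3 = 1
y && (y -> x) = 0 && 1 = 0
y <-> y = 0 <-> 0 = 1
(y && (y -> x)) -> (y <-> y) = 0 -> 1 = 1
!((y && (y -> x)) -> (y <-> y)) = !1 = 0
!z = !1/3 = 2/3
!z -> z = 2/3 -> 1/3 = 2/3
y -> y = 0 -> 0 = 1
(y -> y) -> z = 1 -> 1/3 = 1/3
(!z -> z) -> ((y -> y) -> z) = 2/3 -> 1/3 = 2/3
!((!z -> z) -> ((y -> y) -> z)) = !2/3 = 1/3
!((y && (y -> x)) -> (y <-> y)) <-> !((!z -> z) -> ((y -> y) -> z)) = 0 <-> 1/3 = 2/3
!(!((y && (y -> x)) -> (y <-> y)) <-> !((!z -> z) -> ((y -> y) -> z))) = !2/3 = 1/3

1/3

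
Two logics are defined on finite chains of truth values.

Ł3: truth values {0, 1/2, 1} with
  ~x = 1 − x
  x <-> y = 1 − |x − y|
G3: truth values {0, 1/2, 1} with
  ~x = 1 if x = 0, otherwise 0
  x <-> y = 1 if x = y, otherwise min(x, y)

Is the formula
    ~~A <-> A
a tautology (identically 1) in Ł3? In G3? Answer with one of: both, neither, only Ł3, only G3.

In Ł3: every assignment gives 1 — tautology.
In G3: at A = 1/2 the value is 1/2 — not a tautology.

only Ł3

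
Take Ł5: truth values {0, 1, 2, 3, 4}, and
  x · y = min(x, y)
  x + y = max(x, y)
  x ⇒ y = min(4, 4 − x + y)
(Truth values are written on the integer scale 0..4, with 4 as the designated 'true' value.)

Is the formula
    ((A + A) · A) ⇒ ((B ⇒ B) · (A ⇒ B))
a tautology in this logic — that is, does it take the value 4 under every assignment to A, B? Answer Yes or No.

Counterexample: take A = 3, B = 0.
A + A = 3 + 3 = 3
(A + A) · A = 3 · 3 = 3
B ⇒ B = 0 ⇒ 0 = 4
A ⇒ B = 3 ⇒ 0 = 1
(B ⇒ B) · (A ⇒ B) = 4 · 1 = 1
((A + A) · A) ⇒ ((B ⇒ B) · (A ⇒ B)) = 3 ⇒ 1 = 2
This gives 2 ≠ 4.

No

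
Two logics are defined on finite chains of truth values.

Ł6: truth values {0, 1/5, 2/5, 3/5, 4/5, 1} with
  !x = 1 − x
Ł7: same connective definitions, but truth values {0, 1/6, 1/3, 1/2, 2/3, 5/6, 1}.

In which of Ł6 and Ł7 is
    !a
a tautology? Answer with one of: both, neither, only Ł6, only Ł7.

In Ł6: at a = 1/5 the value is 4/5 — not a tautology.
In Ł7: at a = 1/6 the value is 5/6 — not a tautology.

neither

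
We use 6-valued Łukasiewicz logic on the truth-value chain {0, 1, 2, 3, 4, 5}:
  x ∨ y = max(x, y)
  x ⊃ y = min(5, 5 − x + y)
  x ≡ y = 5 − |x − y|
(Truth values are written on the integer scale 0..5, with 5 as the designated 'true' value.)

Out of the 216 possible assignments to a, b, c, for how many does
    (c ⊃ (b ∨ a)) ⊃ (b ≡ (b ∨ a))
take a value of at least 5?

value 5: 139 assignments (counts)
value 4: 24 assignments
value 3: 20 assignments
value 2: 16 assignments
value 1: 11 assignments
value 0: 6 assignments
So 139 of the 216 assignments meet the threshold.

139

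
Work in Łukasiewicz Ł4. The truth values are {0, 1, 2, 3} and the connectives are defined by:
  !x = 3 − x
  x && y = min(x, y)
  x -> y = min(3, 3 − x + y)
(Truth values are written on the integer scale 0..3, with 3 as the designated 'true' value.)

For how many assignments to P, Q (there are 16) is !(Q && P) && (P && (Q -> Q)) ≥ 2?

P = 0, Q = 0 ↦ 0  <
P = 0, Q = 1 ↦ 0  <
P = 0, Q = 2 ↦ 0  <
P = 0, Q = 3 ↦ 0  <
P = 1, Q = 0 ↦ 1  <
P = 1, Q = 1 ↦ 1  <
P = 1, Q = 2 ↦ 1  <
P = 1, Q = 3 ↦ 1  <
P = 2, Q = 0 ↦ 2  ≥
P = 2, Q = 1 ↦ 2  ≥
P = 2, Q = 2 ↦ 1  <
P = 2, Q = 3 ↦ 1  <
P = 3, Q = 0 ↦ 3  ≥
P = 3, Q = 1 ↦ 2  ≥
P = 3, Q = 2 ↦ 1  <
P = 3, Q = 3 ↦ 0  <
So 4 of the 16 assignments meet the threshold.

4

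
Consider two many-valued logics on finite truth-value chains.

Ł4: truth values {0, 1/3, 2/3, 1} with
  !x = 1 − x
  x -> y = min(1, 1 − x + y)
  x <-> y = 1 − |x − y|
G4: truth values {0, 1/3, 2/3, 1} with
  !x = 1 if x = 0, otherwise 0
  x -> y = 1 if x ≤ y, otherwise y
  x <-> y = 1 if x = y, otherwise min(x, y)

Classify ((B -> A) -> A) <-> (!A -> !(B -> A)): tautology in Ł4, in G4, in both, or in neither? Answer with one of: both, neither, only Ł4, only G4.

In Ł4: every assignment gives 1 — tautology.
In G4: at A = 1/3, B = 0 the value is 1/3 — not a tautology.

only Ł4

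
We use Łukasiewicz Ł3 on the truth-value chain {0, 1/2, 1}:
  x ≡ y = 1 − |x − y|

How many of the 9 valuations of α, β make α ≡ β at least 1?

3

α = 0, β = 0 ↦ 1  ≥
α = 0, β = 1/2 ↦ 1/2  <
α = 0, β = 1 ↦ 0  <
α = 1/2, β = 0 ↦ 1/2  <
α = 1/2, β = 1/2 ↦ 1  ≥
α = 1/2, β = 1 ↦ 1/2  <
α = 1, β = 0 ↦ 0  <
α = 1, β = 1/2 ↦ 1/2  <
α = 1, β = 1 ↦ 1  ≥
So 3 of the 9 assignments meet the threshold.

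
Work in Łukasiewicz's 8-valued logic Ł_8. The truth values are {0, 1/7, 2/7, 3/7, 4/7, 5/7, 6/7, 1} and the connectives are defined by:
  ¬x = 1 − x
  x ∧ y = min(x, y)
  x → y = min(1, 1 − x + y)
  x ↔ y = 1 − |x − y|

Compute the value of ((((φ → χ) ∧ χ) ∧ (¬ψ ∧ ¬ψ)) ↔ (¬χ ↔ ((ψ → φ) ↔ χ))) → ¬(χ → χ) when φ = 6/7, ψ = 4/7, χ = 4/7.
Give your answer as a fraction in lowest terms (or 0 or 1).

φ → χ = 6/7 → 4/7 = 5/7
(φ → χ) ∧ χ = 5/7 ∧ 4/7 = 4/7
¬ψ = ¬4/7 = 3/7
¬ψ = ¬4/7 = 3/7
¬ψ ∧ ¬ψ = 3/7 ∧ 3/7 = 3/7
((φ → χ) ∧ χ) ∧ (¬ψ ∧ ¬ψ) = 4/7 ∧ 3/7 = 3/7
¬χ = ¬4/7 = 3/7
ψ → φ = 4/7 → 6/7 = 1
(ψ → φ) ↔ χ = 1 ↔ 4/7 = 4/7
¬χ ↔ ((ψ → φ) ↔ χ) = 3/7 ↔ 4/7 = 6/7
(((φ → χ) ∧ χ) ∧ (¬ψ ∧ ¬ψ)) ↔ (¬χ ↔ ((ψ → φ) ↔ χ)) = 3/7 ↔ 6/7 = 4/7
χ → χ = 4/7 → 4/7 = 1
¬(χ → χ) = ¬1 = 0
((((φ → χ) ∧ χ) ∧ (¬ψ ∧ ¬ψ)) ↔ (¬χ ↔ ((ψ → φ) ↔ χ))) → ¬(χ → χ) = 4/7 → 0 = 3/7

3/7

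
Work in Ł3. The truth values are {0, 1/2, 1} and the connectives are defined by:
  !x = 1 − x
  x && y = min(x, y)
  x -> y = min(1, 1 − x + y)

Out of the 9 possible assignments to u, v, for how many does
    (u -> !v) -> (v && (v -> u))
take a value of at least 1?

u = 0, v = 0 ↦ 0  <
u = 0, v = 1/2 ↦ 1/2  <
u = 0, v = 1 ↦ 0  <
u = 1/2, v = 0 ↦ 0  <
u = 1/2, v = 1/2 ↦ 1/2  <
u = 1/2, v = 1 ↦ 1  ≥
u = 1, v = 0 ↦ 0  <
u = 1, v = 1/2 ↦ 1  ≥
u = 1, v = 1 ↦ 1  ≥
So 3 of the 9 assignments meet the threshold.

3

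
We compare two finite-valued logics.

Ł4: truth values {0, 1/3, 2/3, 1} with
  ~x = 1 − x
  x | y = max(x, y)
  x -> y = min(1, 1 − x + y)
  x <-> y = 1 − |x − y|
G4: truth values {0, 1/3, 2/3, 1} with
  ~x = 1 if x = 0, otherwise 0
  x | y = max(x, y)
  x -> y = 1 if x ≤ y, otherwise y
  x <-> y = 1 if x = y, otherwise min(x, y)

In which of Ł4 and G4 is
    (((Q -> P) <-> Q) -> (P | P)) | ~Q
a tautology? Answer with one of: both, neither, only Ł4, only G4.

In Ł4: at P = 0, Q = 1/3 the value is 2/3 — not a tautology.
In G4: every assignment gives 1 — tautology.

only G4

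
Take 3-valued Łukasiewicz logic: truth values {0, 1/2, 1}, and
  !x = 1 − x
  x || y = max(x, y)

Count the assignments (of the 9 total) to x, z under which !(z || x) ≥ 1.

1

x = 0, z = 0 ↦ 1  ≥
x = 0, z = 1/2 ↦ 1/2  <
x = 0, z = 1 ↦ 0  <
x = 1/2, z = 0 ↦ 1/2  <
x = 1/2, z = 1/2 ↦ 1/2  <
x = 1/2, z = 1 ↦ 0  <
x = 1, z = 0 ↦ 0  <
x = 1, z = 1/2 ↦ 0  <
x = 1, z = 1 ↦ 0  <
So 1 of the 9 assignments meets the threshold.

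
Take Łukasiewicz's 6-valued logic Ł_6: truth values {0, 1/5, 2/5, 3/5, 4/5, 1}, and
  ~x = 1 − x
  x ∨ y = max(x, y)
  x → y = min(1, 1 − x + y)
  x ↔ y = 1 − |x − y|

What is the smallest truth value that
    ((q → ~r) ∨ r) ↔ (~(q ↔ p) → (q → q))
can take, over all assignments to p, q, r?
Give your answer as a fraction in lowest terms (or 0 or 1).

Take p = 0, q = 4/5, r = 3/5:
~r = ~3/5 = 2/5
q → ~r = 4/5 → 2/5 = 3/5
(q → ~r) ∨ r = 3/5 ∨ 3/5 = 3/5
q ↔ p = 4/5 ↔ 0 = 1/5
~(q ↔ p) = ~1/5 = 4/5
q → q = 4/5 → 4/5 = 1
~(q ↔ p) → (q → q) = 4/5 → 1 = 1
((q → ~r) ∨ r) ↔ (~(q ↔ p) → (q → q)) = 3/5 ↔ 1 = 3/5
No assignment yields a value below 3/5, so this is the minimum.

3/5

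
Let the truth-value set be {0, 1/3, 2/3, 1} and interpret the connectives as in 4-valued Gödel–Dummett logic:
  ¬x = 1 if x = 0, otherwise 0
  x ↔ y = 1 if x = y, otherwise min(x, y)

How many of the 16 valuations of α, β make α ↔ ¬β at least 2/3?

α = 0, β = 0 ↦ 0  <
α = 0, β = 1/3 ↦ 1  ≥
α = 0, β = 2/3 ↦ 1  ≥
α = 0, β = 1 ↦ 1  ≥
α = 1/3, β = 0 ↦ 1/3  <
α = 1/3, β = 1/3 ↦ 0  <
α = 1/3, β = 2/3 ↦ 0  <
α = 1/3, β = 1 ↦ 0  <
α = 2/3, β = 0 ↦ 2/3  ≥
α = 2/3, β = 1/3 ↦ 0  <
α = 2/3, β = 2/3 ↦ 0  <
α = 2/3, β = 1 ↦ 0  <
α = 1, β = 0 ↦ 1  ≥
α = 1, β = 1/3 ↦ 0  <
α = 1, β = 2/3 ↦ 0  <
α = 1, β = 1 ↦ 0  <
So 5 of the 16 assignments meet the threshold.

5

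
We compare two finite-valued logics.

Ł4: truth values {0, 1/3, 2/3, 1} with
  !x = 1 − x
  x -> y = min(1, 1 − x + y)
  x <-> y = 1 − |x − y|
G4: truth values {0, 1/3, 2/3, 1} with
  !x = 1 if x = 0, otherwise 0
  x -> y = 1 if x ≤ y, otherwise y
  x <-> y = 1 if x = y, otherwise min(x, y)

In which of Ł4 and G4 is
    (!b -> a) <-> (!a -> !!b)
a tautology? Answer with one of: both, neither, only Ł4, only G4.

only Ł4

In Ł4: every assignment gives 1 — tautology.
In G4: at a = 1/3, b = 0 the value is 1/3 — not a tautology.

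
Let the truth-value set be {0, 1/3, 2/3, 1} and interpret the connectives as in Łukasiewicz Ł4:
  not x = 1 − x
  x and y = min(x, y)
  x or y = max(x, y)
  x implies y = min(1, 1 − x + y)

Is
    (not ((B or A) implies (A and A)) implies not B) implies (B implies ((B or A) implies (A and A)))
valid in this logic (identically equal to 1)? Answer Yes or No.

Yes

A = 0, B = 0 ↦ 1
A = 0, B = 1/3 ↦ 1
A = 0, B = 2/3 ↦ 1
A = 0, B = 1 ↦ 1
A = 1/3, B = 0 ↦ 1
A = 1/3, B = 1/3 ↦ 1
A = 1/3, B = 2/3 ↦ 1
A = 1/3, B = 1 ↦ 1
A = 2/3, B = 0 ↦ 1
A = 2/3, B = 1/3 ↦ 1
A = 2/3, B = 2/3 ↦ 1
A = 2/3, B = 1 ↦ 1
A = 1, B = 0 ↦ 1
A = 1, B = 1/3 ↦ 1
A = 1, B = 2/3 ↦ 1
A = 1, B = 1 ↦ 1
Every assignment gives a value ≥ 1.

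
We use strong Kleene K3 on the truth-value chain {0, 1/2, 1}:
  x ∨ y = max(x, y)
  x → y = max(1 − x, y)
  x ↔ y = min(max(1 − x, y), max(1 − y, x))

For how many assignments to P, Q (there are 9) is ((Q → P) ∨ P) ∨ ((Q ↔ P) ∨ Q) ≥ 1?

7

P = 0, Q = 0 ↦ 1  ≥
P = 0, Q = 1/2 ↦ 1/2  <
P = 0, Q = 1 ↦ 1  ≥
P = 1/2, Q = 0 ↦ 1  ≥
P = 1/2, Q = 1/2 ↦ 1/2  <
P = 1/2, Q = 1 ↦ 1  ≥
P = 1, Q = 0 ↦ 1  ≥
P = 1, Q = 1/2 ↦ 1  ≥
P = 1, Q = 1 ↦ 1  ≥
So 7 of the 9 assignments meet the threshold.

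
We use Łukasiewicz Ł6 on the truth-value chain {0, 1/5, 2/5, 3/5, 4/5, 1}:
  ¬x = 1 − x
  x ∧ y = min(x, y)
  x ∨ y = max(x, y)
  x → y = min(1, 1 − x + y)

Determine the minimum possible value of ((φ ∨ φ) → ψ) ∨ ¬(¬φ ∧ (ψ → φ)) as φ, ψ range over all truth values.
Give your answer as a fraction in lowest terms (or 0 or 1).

3/5

Take φ = 2/5, ψ = 0:
φ ∨ φ = 2/5 ∨ 2/5 = 2/5
(φ ∨ φ) → ψ = 2/5 → 0 = 3/5
¬φ = ¬2/5 = 3/5
ψ → φ = 0 → 2/5 = 1
¬φ ∧ (ψ → φ) = 3/5 ∧ 1 = 3/5
¬(¬φ ∧ (ψ → φ)) = ¬3/5 = 2/5
((φ ∨ φ) → ψ) ∨ ¬(¬φ ∧ (ψ → φ)) = 3/5 ∨ 2/5 = 3/5
No assignment yields a value below 3/5, so this is the minimum.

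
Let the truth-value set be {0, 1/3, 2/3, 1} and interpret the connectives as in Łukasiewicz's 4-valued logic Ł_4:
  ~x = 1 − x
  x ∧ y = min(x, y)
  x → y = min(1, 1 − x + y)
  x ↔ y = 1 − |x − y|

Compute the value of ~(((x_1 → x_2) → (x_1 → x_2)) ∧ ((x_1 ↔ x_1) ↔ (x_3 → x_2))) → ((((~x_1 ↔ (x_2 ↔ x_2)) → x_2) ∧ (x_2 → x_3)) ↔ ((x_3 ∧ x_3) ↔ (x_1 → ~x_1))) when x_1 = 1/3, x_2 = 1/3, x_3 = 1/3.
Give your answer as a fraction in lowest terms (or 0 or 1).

x_1 → x_2 = 1/3 → 1/3 = 1
x_1 → x_2 = 1/3 → 1/3 = 1
(x_1 → x_2) → (x_1 → x_2) = 1 → 1 = 1
x_1 ↔ x_1 = 1/3 ↔ 1/3 = 1
x_3 → x_2 = 1/3 → 1/3 = 1
(x_1 ↔ x_1) ↔ (x_3 → x_2) = 1 ↔ 1 = 1
((x_1 → x_2) → (x_1 → x_2)) ∧ ((x_1 ↔ x_1) ↔ (x_3 → x_2)) = 1 ∧ 1 = 1
~(((x_1 → x_2) → (x_1 → x_2)) ∧ ((x_1 ↔ x_1) ↔ (x_3 → x_2))) = ~1 = 0
~x_1 = ~1/3 = 2/3
x_2 ↔ x_2 = 1/3 ↔ 1/3 = 1
~x_1 ↔ (x_2 ↔ x_2) = 2/3 ↔ 1 = 2/3
(~x_1 ↔ (x_2 ↔ x_2)) → x_2 = 2/3 → 1/3 = 2/3
x_2 → x_3 = 1/3 → 1/3 = 1
((~x_1 ↔ (x_2 ↔ x_2)) → x_2) ∧ (x_2 → x_3) = 2/3 ∧ 1 = 2/3
x_3 ∧ x_3 = 1/3 ∧ 1/3 = 1/3
~x_1 = ~1/3 = 2/3
x_1 → ~x_1 = 1/3 → 2/3 = 1
(x_3 ∧ x_3) ↔ (x_1 → ~x_1) = 1/3 ↔ 1 = 1/3
(((~x_1 ↔ (x_2 ↔ x_2)) → x_2) ∧ (x_2 → x_3)) ↔ ((x_3 ∧ x_3) ↔ (x_1 → ~x_1)) = 2/3 ↔ 1/3 = 2/3
~(((x_1 → x_2) → (x_1 → x_2)) ∧ ((x_1 ↔ x_1) ↔ (x_3 → x_2))) → ((((~x_1 ↔ (x_2 ↔ x_2)) → x_2) ∧ (x_2 → x_3)) ↔ ((x_3 ∧ x_3) ↔ (x_1 → ~x_1))) = 0 → 2/3 = 1

1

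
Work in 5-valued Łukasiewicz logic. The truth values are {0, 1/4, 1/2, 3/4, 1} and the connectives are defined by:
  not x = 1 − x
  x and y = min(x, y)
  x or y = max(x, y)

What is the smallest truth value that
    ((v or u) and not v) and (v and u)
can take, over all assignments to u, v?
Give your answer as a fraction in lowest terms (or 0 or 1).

0

Take u = 0, v = 0:
v or u = 0 or 0 = 0
not v = not 0 = 1
(v or u) and not v = 0 and 1 = 0
v and u = 0 and 0 = 0
((v or u) and not v) and (v and u) = 0 and 0 = 0
No assignment yields a value below 0, so this is the minimum.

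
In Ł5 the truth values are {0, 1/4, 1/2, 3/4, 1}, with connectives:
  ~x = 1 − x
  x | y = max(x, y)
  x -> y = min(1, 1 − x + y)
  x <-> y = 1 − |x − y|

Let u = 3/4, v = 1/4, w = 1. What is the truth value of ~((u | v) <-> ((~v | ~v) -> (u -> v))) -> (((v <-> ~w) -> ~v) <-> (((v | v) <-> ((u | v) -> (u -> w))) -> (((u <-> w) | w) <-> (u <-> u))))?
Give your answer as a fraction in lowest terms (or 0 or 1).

1

u | v = 3/4 | 1/4 = 3/4
~v = ~1/4 = 3/4
~v = ~1/4 = 3/4
~v | ~v = 3/4 | 3/4 = 3/4
u -> v = 3/4 -> 1/4 = 1/2
(~v | ~v) -> (u -> v) = 3/4 -> 1/2 = 3/4
(u | v) <-> ((~v | ~v) -> (u -> v)) = 3/4 <-> 3/4 = 1
~((u | v) <-> ((~v | ~v) -> (u -> v))) = ~1 = 0
~w = ~1 = 0
v <-> ~w = 1/4 <-> 0 = 3/4
~v = ~1/4 = 3/4
(v <-> ~w) -> ~v = 3/4 -> 3/4 = 1
v | v = 1/4 | 1/4 = 1/4
u | v = 3/4 | 1/4 = 3/4
u -> w = 3/4 -> 1 = 1
(u | v) -> (u -> w) = 3/4 -> 1 = 1
(v | v) <-> ((u | v) -> (u -> w)) = 1/4 <-> 1 = 1/4
u <-> w = 3/4 <-> 1 = 3/4
(u <-> w) | w = 3/4 | 1 = 1
u <-> u = 3/4 <-> 3/4 = 1
((u <-> w) | w) <-> (u <-> u) = 1 <-> 1 = 1
((v | v) <-> ((u | v) -> (u -> w))) -> (((u <-> w) | w) <-> (u <-> u)) = 1/4 -> 1 = 1
((v <-> ~w) -> ~v) <-> (((v | v) <-> ((u | v) -> (u -> w))) -> (((u <-> w) | w) <-> (u <-> u))) = 1 <-> 1 = 1
~((u | v) <-> ((~v | ~v) -> (u -> v))) -> (((v <-> ~w) -> ~v) <-> (((v | v) <-> ((u | v) -> (u -> w))) -> (((u <-> w) | w) <-> (u <-> u)))) = 0 -> 1 = 1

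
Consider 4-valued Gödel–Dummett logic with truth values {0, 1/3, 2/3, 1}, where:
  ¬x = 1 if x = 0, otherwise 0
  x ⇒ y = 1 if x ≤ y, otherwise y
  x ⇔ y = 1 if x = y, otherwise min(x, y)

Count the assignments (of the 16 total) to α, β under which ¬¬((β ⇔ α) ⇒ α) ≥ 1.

15

α = 0, β = 0 ↦ 0  <
α = 0, β = 1/3 ↦ 1  ≥
α = 0, β = 2/3 ↦ 1  ≥
α = 0, β = 1 ↦ 1  ≥
α = 1/3, β = 0 ↦ 1  ≥
α = 1/3, β = 1/3 ↦ 1  ≥
α = 1/3, β = 2/3 ↦ 1  ≥
α = 1/3, β = 1 ↦ 1  ≥
α = 2/3, β = 0 ↦ 1  ≥
α = 2/3, β = 1/3 ↦ 1  ≥
α = 2/3, β = 2/3 ↦ 1  ≥
α = 2/3, β = 1 ↦ 1  ≥
α = 1, β = 0 ↦ 1  ≥
α = 1, β = 1/3 ↦ 1  ≥
α = 1, β = 2/3 ↦ 1  ≥
α = 1, β = 1 ↦ 1  ≥
So 15 of the 16 assignments meet the threshold.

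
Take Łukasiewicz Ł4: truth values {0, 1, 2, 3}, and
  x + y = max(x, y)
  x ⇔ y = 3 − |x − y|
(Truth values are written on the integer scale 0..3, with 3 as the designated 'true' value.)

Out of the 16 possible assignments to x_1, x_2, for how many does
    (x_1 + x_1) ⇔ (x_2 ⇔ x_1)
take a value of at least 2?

11

x_1 = 0, x_2 = 0 ↦ 0  <
x_1 = 0, x_2 = 1 ↦ 1  <
x_1 = 0, x_2 = 2 ↦ 2  ≥
x_1 = 0, x_2 = 3 ↦ 3  ≥
x_1 = 1, x_2 = 0 ↦ 2  ≥
x_1 = 1, x_2 = 1 ↦ 1  <
x_1 = 1, x_2 = 2 ↦ 2  ≥
x_1 = 1, x_2 = 3 ↦ 3  ≥
x_1 = 2, x_2 = 0 ↦ 2  ≥
x_1 = 2, x_2 = 1 ↦ 3  ≥
x_1 = 2, x_2 = 2 ↦ 2  ≥
x_1 = 2, x_2 = 3 ↦ 3  ≥
x_1 = 3, x_2 = 0 ↦ 0  <
x_1 = 3, x_2 = 1 ↦ 1  <
x_1 = 3, x_2 = 2 ↦ 2  ≥
x_1 = 3, x_2 = 3 ↦ 3  ≥
So 11 of the 16 assignments meet the threshold.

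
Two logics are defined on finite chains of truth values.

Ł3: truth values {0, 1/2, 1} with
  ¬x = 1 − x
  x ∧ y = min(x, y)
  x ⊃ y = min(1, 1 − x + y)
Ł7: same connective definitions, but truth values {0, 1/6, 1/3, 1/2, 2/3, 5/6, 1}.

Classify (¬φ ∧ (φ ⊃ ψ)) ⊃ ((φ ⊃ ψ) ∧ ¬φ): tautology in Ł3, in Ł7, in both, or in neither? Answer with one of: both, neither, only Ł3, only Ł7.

both

In Ł3: every assignment gives 1 — tautology.
In Ł7: every assignment gives 1 — tautology.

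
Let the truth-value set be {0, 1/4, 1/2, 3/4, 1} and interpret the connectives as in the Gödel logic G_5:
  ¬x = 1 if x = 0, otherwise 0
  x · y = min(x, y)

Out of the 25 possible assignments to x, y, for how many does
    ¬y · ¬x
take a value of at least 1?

value 1: 1 assignment (counts)
value 0: 24 assignments
So 1 of the 25 assignments meets the threshold.

1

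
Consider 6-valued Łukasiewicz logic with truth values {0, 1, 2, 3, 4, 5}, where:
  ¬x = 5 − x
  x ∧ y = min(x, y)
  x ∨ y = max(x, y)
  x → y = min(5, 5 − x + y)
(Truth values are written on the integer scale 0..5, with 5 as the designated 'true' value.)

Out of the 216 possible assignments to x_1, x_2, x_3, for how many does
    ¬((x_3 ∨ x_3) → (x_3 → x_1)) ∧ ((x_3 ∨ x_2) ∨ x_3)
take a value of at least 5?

6

value 5: 6 assignments (counts)
value 4: 6 assignments
value 3: 12 assignments
value 2: 12 assignments
value 1: 18 assignments
value 0: 162 assignments
So 6 of the 216 assignments meet the threshold.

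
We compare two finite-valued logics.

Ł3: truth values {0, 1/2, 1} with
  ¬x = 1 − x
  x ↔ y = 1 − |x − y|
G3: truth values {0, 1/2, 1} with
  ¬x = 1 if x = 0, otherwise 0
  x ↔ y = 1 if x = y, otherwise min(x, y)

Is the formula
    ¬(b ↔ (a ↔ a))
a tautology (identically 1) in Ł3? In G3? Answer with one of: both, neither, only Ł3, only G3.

neither

In Ł3: at a = 0, b = 1/2 the value is 1/2 — not a tautology.
In G3: at a = 0, b = 1/2 the value is 0 — not a tautology.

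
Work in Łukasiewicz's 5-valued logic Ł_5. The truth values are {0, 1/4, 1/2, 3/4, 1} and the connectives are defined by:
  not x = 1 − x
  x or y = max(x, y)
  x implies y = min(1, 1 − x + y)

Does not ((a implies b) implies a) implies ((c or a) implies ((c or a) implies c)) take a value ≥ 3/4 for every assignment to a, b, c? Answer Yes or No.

Yes

At a = 3/4, b = 0, c = 3/4, for instance:
a implies b = 3/4 implies 0 = 1/4
(a implies b) implies a = 1/4 implies 3/4 = 1
not ((a implies b) implies a) = not 1 = 0
c or a = 3/4 or 3/4 = 3/4
c or a = 3/4 or 3/4 = 3/4
(c or a) implies c = 3/4 implies 3/4 = 1
(c or a) implies ((c or a) implies c) = 3/4 implies 1 = 1
not ((a implies b) implies a) implies ((c or a) implies ((c or a) implies c)) = 0 implies 1 = 1
and checking the remaining 124 assignments likewise gives ≥ 3/4 in every case.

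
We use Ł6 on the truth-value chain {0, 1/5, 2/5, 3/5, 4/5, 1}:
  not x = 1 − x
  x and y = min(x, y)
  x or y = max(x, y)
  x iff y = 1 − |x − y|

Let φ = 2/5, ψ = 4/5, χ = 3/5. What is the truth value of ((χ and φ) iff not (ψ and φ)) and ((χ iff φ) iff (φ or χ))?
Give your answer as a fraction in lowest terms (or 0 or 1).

4/5

χ and φ = 3/5 and 2/5 = 2/5
ψ and φ = 4/5 and 2/5 = 2/5
not (ψ and φ) = not 2/5 = 3/5
(χ and φ) iff not (ψ and φ) = 2/5 iff 3/5 = 4/5
χ iff φ = 3/5 iff 2/5 = 4/5
φ or χ = 2/5 or 3/5 = 3/5
(χ iff φ) iff (φ or χ) = 4/5 iff 3/5 = 4/5
((χ and φ) iff not (ψ and φ)) and ((χ iff φ) iff (φ or χ)) = 4/5 and 4/5 = 4/5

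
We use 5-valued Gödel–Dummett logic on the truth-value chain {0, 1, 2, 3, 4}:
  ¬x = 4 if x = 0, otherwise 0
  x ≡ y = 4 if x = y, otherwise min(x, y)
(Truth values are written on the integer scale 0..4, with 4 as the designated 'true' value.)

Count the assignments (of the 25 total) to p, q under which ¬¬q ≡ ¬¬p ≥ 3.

value 4: 17 assignments (counts)
value 0: 8 assignments
So 17 of the 25 assignments meet the threshold.

17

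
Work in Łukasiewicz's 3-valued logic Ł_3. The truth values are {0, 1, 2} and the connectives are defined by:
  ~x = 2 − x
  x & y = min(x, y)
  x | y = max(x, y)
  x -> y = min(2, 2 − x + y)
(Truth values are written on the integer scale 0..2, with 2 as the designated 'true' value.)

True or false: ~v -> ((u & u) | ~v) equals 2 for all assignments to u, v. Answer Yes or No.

u = 0, v = 0 ↦ 2
u = 0, v = 1 ↦ 2
u = 0, v = 2 ↦ 2
u = 1, v = 0 ↦ 2
u = 1, v = 1 ↦ 2
u = 1, v = 2 ↦ 2
u = 2, v = 0 ↦ 2
u = 2, v = 1 ↦ 2
u = 2, v = 2 ↦ 2
Every assignment gives a value ≥ 2.

Yes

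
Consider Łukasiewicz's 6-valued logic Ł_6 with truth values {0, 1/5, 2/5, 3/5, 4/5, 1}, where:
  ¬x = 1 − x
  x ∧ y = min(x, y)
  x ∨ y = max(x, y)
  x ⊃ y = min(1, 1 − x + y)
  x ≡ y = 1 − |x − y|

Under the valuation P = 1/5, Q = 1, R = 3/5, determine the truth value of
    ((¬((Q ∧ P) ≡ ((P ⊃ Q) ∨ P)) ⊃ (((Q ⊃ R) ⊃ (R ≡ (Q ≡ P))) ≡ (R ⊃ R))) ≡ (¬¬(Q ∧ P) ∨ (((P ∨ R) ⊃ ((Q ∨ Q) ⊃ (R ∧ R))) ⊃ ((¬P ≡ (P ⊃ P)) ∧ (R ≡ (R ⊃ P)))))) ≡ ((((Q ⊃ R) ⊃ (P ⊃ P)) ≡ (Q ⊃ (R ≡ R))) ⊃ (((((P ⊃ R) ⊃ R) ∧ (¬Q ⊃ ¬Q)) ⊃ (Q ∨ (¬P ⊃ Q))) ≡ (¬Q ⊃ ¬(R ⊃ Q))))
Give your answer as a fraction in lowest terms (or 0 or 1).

Q ∧ P = 1 ∧ 1/5 = 1/5
P ⊃ Q = 1/5 ⊃ 1 = 1
(P ⊃ Q) ∨ P = 1 ∨ 1/5 = 1
(Q ∧ P) ≡ ((P ⊃ Q) ∨ P) = 1/5 ≡ 1 = 1/5
¬((Q ∧ P) ≡ ((P ⊃ Q) ∨ P)) = ¬1/5 = 4/5
Q ⊃ R = 1 ⊃ 3/5 = 3/5
Q ≡ P = 1 ≡ 1/5 = 1/5
R ≡ (Q ≡ P) = 3/5 ≡ 1/5 = 3/5
(Q ⊃ R) ⊃ (R ≡ (Q ≡ P)) = 3/5 ⊃ 3/5 = 1
R ⊃ R = 3/5 ⊃ 3/5 = 1
((Q ⊃ R) ⊃ (R ≡ (Q ≡ P))) ≡ (R ⊃ R) = 1 ≡ 1 = 1
¬((Q ∧ P) ≡ ((P ⊃ Q) ∨ P)) ⊃ (((Q ⊃ R) ⊃ (R ≡ (Q ≡ P))) ≡ (R ⊃ R)) = 4/5 ⊃ 1 = 1
Q ∧ P = 1 ∧ 1/5 = 1/5
¬(Q ∧ P) = ¬1/5 = 4/5
¬¬(Q ∧ P) = ¬4/5 = 1/5
P ∨ R = 1/5 ∨ 3/5 = 3/5
Q ∨ Q = 1 ∨ 1 = 1
R ∧ R = 3/5 ∧ 3/5 = 3/5
(Q ∨ Q) ⊃ (R ∧ R) = 1 ⊃ 3/5 = 3/5
(P ∨ R) ⊃ ((Q ∨ Q) ⊃ (R ∧ R)) = 3/5 ⊃ 3/5 = 1
¬P = ¬1/5 = 4/5
P ⊃ P = 1/5 ⊃ 1/5 = 1
¬P ≡ (P ⊃ P) = 4/5 ≡ 1 = 4/5
R ⊃ P = 3/5 ⊃ 1/5 = 3/5
R ≡ (R ⊃ P) = 3/5 ≡ 3/5 = 1
(¬P ≡ (P ⊃ P)) ∧ (R ≡ (R ⊃ P)) = 4/5 ∧ 1 = 4/5
((P ∨ R) ⊃ ((Q ∨ Q) ⊃ (R ∧ R))) ⊃ ((¬P ≡ (P ⊃ P)) ∧ (R ≡ (R ⊃ P))) = 1 ⊃ 4/5 = 4/5
¬¬(Q ∧ P) ∨ (((P ∨ R) ⊃ ((Q ∨ Q) ⊃ (R ∧ R))) ⊃ ((¬P ≡ (P ⊃ P)) ∧ (R ≡ (R ⊃ P)))) = 1/5 ∨ 4/5 = 4/5
(¬((Q ∧ P) ≡ ((P ⊃ Q) ∨ P)) ⊃ (((Q ⊃ R) ⊃ (R ≡ (Q ≡ P))) ≡ (R ⊃ R))) ≡ (¬¬(Q ∧ P) ∨ (((P ∨ R) ⊃ ((Q ∨ Q) ⊃ (R ∧ R))) ⊃ ((¬P ≡ (P ⊃ P)) ∧ (R ≡ (R ⊃ P))))) = 1 ≡ 4/5 = 4/5
Q ⊃ R = 1 ⊃ 3/5 = 3/5
P ⊃ P = 1/5 ⊃ 1/5 = 1
(Q ⊃ R) ⊃ (P ⊃ P) = 3/5 ⊃ 1 = 1
R ≡ R = 3/5 ≡ 3/5 = 1
Q ⊃ (R ≡ R) = 1 ⊃ 1 = 1
((Q ⊃ R) ⊃ (P ⊃ P)) ≡ (Q ⊃ (R ≡ R)) = 1 ≡ 1 = 1
P ⊃ R = 1/5 ⊃ 3/5 = 1
(P ⊃ R) ⊃ R = 1 ⊃ 3/5 = 3/5
¬Q = ¬1 = 0
¬Q = ¬1 = 0
¬Q ⊃ ¬Q = 0 ⊃ 0 = 1
((P ⊃ R) ⊃ R) ∧ (¬Q ⊃ ¬Q) = 3/5 ∧ 1 = 3/5
¬P = ¬1/5 = 4/5
¬P ⊃ Q = 4/5 ⊃ 1 = 1
Q ∨ (¬P ⊃ Q) = 1 ∨ 1 = 1
(((P ⊃ R) ⊃ R) ∧ (¬Q ⊃ ¬Q)) ⊃ (Q ∨ (¬P ⊃ Q)) = 3/5 ⊃ 1 = 1
¬Q = ¬1 = 0
R ⊃ Q = 3/5 ⊃ 1 = 1
¬(R ⊃ Q) = ¬1 = 0
¬Q ⊃ ¬(R ⊃ Q) = 0 ⊃ 0 = 1
((((P ⊃ R) ⊃ R) ∧ (¬Q ⊃ ¬Q)) ⊃ (Q ∨ (¬P ⊃ Q))) ≡ (¬Q ⊃ ¬(R ⊃ Q)) = 1 ≡ 1 = 1
(((Q ⊃ R) ⊃ (P ⊃ P)) ≡ (Q ⊃ (R ≡ R))) ⊃ (((((P ⊃ R) ⊃ R) ∧ (¬Q ⊃ ¬Q)) ⊃ (Q ∨ (¬P ⊃ Q))) ≡ (¬Q ⊃ ¬(R ⊃ Q))) = 1 ⊃ 1 = 1
((¬((Q ∧ P) ≡ ((P ⊃ Q) ∨ P)) ⊃ (((Q ⊃ R) ⊃ (R ≡ (Q ≡ P))) ≡ (R ⊃ R))) ≡ (¬¬(Q ∧ P) ∨ (((P ∨ R) ⊃ ((Q ∨ Q) ⊃ (R ∧ R))) ⊃ ((¬P ≡ (P ⊃ P)) ∧ (R ≡ (R ⊃ P)))))) ≡ ((((Q ⊃ R) ⊃ (P ⊃ P)) ≡ (Q ⊃ (R ≡ R))) ⊃ (((((P ⊃ R) ⊃ R) ∧ (¬Q ⊃ ¬Q)) ⊃ (Q ∨ (¬P ⊃ Q))) ≡ (¬Q ⊃ ¬(R ⊃ Q)))) = 4/5 ≡ 1 = 4/5

4/5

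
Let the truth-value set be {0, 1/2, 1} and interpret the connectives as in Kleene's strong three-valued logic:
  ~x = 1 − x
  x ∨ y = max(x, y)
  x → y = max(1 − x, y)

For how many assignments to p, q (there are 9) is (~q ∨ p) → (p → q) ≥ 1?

p = 0, q = 0 ↦ 1  ≥
p = 0, q = 1/2 ↦ 1  ≥
p = 0, q = 1 ↦ 1  ≥
p = 1/2, q = 0 ↦ 1/2  <
p = 1/2, q = 1/2 ↦ 1/2  <
p = 1/2, q = 1 ↦ 1  ≥
p = 1, q = 0 ↦ 0  <
p = 1, q = 1/2 ↦ 1/2  <
p = 1, q = 1 ↦ 1  ≥
So 5 of the 9 assignments meet the threshold.

5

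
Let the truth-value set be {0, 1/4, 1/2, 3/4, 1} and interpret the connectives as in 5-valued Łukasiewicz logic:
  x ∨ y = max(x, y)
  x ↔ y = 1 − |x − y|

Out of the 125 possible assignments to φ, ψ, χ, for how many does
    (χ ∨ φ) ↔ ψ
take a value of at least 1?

25

value 1: 25 assignments (counts)
value 3/4: 40 assignments
value 1/2: 30 assignments
value 1/4: 20 assignments
value 0: 10 assignments
So 25 of the 125 assignments meet the threshold.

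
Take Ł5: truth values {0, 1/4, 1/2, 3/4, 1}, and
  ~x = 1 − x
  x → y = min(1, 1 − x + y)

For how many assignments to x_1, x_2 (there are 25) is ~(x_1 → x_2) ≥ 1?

value 1: 1 assignment (counts)
value 3/4: 2 assignments
value 1/2: 3 assignments
value 1/4: 4 assignments
value 0: 15 assignments
So 1 of the 25 assignments meets the threshold.

1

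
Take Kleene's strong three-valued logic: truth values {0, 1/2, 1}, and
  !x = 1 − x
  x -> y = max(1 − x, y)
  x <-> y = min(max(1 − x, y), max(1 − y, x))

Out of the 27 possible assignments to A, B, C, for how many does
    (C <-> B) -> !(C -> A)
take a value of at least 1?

8

value 1: 8 assignments (counts)
value 1/2: 15 assignments
value 0: 4 assignments
So 8 of the 27 assignments meet the threshold.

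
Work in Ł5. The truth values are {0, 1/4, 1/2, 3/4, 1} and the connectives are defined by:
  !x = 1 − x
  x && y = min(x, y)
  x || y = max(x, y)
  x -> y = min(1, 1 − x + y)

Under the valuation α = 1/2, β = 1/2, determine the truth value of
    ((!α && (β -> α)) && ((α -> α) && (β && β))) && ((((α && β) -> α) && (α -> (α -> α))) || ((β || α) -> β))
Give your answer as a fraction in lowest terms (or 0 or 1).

1/2

!α = !1/2 = 1/2
β -> α = 1/2 -> 1/2 = 1
!α && (β -> α) = 1/2 && 1 = 1/2
α -> α = 1/2 -> 1/2 = 1
β && β = 1/2 && 1/2 = 1/2
(α -> α) && (β && β) = 1 && 1/2 = 1/2
(!α && (β -> α)) && ((α -> α) && (β && β)) = 1/2 && 1/2 = 1/2
α && β = 1/2 && 1/2 = 1/2
(α && β) -> α = 1/2 -> 1/2 = 1
α -> α = 1/2 -> 1/2 = 1
α -> (α -> α) = 1/2 -> 1 = 1
((α && β) -> α) && (α -> (α -> α)) = 1 && 1 = 1
β || α = 1/2 || 1/2 = 1/2
(β || α) -> β = 1/2 -> 1/2 = 1
(((α && β) -> α) && (α -> (α -> α))) || ((β || α) -> β) = 1 || 1 = 1
((!α && (β -> α)) && ((α -> α) && (β && β))) && ((((α && β) -> α) && (α -> (α -> α))) || ((β || α) -> β)) = 1/2 && 1 = 1/2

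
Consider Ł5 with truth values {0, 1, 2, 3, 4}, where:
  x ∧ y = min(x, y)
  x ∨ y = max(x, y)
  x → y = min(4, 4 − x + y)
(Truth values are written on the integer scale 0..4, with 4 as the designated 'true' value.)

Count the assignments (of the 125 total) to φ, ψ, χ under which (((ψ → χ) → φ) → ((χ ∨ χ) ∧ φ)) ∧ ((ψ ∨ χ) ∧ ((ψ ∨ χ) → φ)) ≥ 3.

25

value 4: 5 assignments (counts)
value 3: 20 assignments (counts)
value 2: 36 assignments
value 1: 37 assignments
value 0: 27 assignments
So 25 of the 125 assignments meet the threshold.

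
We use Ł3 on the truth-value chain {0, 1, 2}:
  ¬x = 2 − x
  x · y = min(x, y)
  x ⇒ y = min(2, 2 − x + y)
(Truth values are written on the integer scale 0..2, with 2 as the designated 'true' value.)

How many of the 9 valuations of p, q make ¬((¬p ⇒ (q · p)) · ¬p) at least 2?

6

p = 0, q = 0 ↦ 2  ≥
p = 0, q = 1 ↦ 2  ≥
p = 0, q = 2 ↦ 2  ≥
p = 1, q = 0 ↦ 1  <
p = 1, q = 1 ↦ 1  <
p = 1, q = 2 ↦ 1  <
p = 2, q = 0 ↦ 2  ≥
p = 2, q = 1 ↦ 2  ≥
p = 2, q = 2 ↦ 2  ≥
So 6 of the 9 assignments meet the threshold.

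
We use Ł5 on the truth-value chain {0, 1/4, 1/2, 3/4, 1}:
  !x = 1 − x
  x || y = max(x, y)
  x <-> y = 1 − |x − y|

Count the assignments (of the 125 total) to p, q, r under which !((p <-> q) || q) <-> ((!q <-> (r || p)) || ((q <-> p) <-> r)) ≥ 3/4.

value 1: 24 assignments (counts)
value 3/4: 20 assignments (counts)
value 1/2: 43 assignments
value 1/4: 25 assignments
value 0: 13 assignments
So 44 of the 125 assignments meet the threshold.

44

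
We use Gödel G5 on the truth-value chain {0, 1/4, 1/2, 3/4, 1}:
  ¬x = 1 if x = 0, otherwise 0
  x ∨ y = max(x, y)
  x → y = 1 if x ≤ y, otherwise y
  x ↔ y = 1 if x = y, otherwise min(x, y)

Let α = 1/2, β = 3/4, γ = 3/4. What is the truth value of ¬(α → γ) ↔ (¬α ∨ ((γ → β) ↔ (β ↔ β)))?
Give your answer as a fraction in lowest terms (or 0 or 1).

α → γ = 1/2 → 3/4 = 1
¬(α → γ) = ¬1 = 0
¬α = ¬1/2 = 0
γ → β = 3/4 → 3/4 = 1
β ↔ β = 3/4 ↔ 3/4 = 1
(γ → β) ↔ (β ↔ β) = 1 ↔ 1 = 1
¬α ∨ ((γ → β) ↔ (β ↔ β)) = 0 ∨ 1 = 1
¬(α → γ) ↔ (¬α ∨ ((γ → β) ↔ (β ↔ β))) = 0 ↔ 1 = 0

0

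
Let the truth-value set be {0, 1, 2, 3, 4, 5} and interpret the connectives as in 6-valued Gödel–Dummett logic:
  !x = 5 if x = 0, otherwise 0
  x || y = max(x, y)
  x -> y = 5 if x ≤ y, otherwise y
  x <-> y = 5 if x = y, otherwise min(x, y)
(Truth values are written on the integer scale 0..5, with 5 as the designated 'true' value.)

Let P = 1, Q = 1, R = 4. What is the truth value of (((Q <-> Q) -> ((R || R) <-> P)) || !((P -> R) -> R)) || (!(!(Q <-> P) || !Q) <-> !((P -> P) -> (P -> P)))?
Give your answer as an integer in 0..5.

Q <-> Q = 1 <-> 1 = 5
R || R = 4 || 4 = 4
(R || R) <-> P = 4 <-> 1 = 1
(Q <-> Q) -> ((R || R) <-> P) = 5 -> 1 = 1
P -> R = 1 -> 4 = 5
(P -> R) -> R = 5 -> 4 = 4
!((P -> R) -> R) = !4 = 0
((Q <-> Q) -> ((R || R) <-> P)) || !((P -> R) -> R) = 1 || 0 = 1
Q <-> P = 1 <-> 1 = 5
!(Q <-> P) = !5 = 0
!Q = !1 = 0
!(Q <-> P) || !Q = 0 || 0 = 0
!(!(Q <-> P) || !Q) = !0 = 5
P -> P = 1 -> 1 = 5
P -> P = 1 -> 1 = 5
(P -> P) -> (P -> P) = 5 -> 5 = 5
!((P -> P) -> (P -> P)) = !5 = 0
!(!(Q <-> P) || !Q) <-> !((P -> P) -> (P -> P)) = 5 <-> 0 = 0
(((Q <-> Q) -> ((R || R) <-> P)) || !((P -> R) -> R)) || (!(!(Q <-> P) || !Q) <-> !((P -> P) -> (P -> P))) = 1 || 0 = 1

1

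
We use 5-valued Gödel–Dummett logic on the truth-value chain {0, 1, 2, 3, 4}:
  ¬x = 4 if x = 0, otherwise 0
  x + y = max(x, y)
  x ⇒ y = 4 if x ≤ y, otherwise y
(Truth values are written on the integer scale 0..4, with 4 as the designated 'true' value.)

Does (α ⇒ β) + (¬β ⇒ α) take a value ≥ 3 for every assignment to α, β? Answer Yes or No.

Counterexample: take α = 1, β = 0.
α ⇒ β = 1 ⇒ 0 = 0
¬β = ¬0 = 4
¬β ⇒ α = 4 ⇒ 1 = 1
(α ⇒ β) + (¬β ⇒ α) = 0 + 1 = 1
This gives 1, which is below 3.

No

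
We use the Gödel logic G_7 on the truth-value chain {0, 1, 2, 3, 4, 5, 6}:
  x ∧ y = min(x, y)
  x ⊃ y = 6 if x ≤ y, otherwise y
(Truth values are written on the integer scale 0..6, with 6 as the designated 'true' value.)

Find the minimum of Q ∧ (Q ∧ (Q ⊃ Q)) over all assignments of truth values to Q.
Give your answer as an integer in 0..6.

Take Q = 0:
Q ⊃ Q = 0 ⊃ 0 = 6
Q ∧ (Q ⊃ Q) = 0 ∧ 6 = 0
Q ∧ (Q ∧ (Q ⊃ Q)) = 0 ∧ 0 = 0
No assignment yields a value below 0, so this is the minimum.

0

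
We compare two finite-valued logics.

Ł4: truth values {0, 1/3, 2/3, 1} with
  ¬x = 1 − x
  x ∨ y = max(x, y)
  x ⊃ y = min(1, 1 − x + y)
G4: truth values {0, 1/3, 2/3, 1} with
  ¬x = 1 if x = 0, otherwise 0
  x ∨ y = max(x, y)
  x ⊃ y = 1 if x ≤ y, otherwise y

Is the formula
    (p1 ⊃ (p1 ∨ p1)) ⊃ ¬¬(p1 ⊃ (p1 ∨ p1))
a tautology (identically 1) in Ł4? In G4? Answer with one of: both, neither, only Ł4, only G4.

In Ł4: every assignment gives 1 — tautology.
In G4: every assignment gives 1 — tautology.

both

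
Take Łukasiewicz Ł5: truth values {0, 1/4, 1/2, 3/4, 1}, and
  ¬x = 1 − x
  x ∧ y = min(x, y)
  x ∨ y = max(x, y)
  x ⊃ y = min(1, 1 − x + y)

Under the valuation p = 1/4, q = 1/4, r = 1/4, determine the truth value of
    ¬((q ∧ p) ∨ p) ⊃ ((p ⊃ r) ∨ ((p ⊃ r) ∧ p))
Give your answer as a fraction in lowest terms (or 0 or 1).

1

q ∧ p = 1/4 ∧ 1/4 = 1/4
(q ∧ p) ∨ p = 1/4 ∨ 1/4 = 1/4
¬((q ∧ p) ∨ p) = ¬1/4 = 3/4
p ⊃ r = 1/4 ⊃ 1/4 = 1
p ⊃ r = 1/4 ⊃ 1/4 = 1
(p ⊃ r) ∧ p = 1 ∧ 1/4 = 1/4
(p ⊃ r) ∨ ((p ⊃ r) ∧ p) = 1 ∨ 1/4 = 1
¬((q ∧ p) ∨ p) ⊃ ((p ⊃ r) ∨ ((p ⊃ r) ∧ p)) = 3/4 ⊃ 1 = 1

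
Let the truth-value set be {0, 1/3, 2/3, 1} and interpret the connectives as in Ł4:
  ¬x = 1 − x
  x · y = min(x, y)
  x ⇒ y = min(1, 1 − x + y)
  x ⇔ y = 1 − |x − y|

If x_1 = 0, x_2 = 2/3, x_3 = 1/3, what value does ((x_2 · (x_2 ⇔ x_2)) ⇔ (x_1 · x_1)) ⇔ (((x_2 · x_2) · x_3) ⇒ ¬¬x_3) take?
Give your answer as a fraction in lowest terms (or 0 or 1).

1/3

x_2 ⇔ x_2 = 2/3 ⇔ 2/3 = 1
x_2 · (x_2 ⇔ x_2) = 2/3 · 1 = 2/3
x_1 · x_1 = 0 · 0 = 0
(x_2 · (x_2 ⇔ x_2)) ⇔ (x_1 · x_1) = 2/3 ⇔ 0 = 1/3
x_2 · x_2 = 2/3 · 2/3 = 2/3
(x_2 · x_2) · x_3 = 2/3 · 1/3 = 1/3
¬x_3 = ¬1/3 = 2/3
¬¬x_3 = ¬2/3 = 1/3
((x_2 · x_2) · x_3) ⇒ ¬¬x_3 = 1/3 ⇒ 1/3 = 1
((x_2 · (x_2 ⇔ x_2)) ⇔ (x_1 · x_1)) ⇔ (((x_2 · x_2) · x_3) ⇒ ¬¬x_3) = 1/3 ⇔ 1 = 1/3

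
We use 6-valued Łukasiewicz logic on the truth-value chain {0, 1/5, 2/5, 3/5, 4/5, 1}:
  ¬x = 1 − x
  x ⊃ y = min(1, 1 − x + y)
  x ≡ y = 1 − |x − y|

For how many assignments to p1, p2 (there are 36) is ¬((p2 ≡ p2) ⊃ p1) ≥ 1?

value 1: 6 assignments (counts)
value 4/5: 6 assignments
value 3/5: 6 assignments
value 2/5: 6 assignments
value 1/5: 6 assignments
value 0: 6 assignments
So 6 of the 36 assignments meet the threshold.

6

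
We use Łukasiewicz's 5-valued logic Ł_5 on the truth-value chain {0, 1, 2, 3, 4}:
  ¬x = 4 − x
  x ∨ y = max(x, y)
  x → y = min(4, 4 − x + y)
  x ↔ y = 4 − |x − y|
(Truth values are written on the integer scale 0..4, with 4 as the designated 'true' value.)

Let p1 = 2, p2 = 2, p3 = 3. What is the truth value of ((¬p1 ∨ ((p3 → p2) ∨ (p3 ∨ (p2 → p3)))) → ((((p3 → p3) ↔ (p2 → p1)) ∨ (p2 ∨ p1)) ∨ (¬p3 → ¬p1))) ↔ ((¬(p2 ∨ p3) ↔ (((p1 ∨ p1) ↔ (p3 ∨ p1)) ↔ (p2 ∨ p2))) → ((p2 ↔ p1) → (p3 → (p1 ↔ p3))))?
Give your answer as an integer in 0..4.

¬p1 = ¬2 = 2
p3 → p2 = 3 → 2 = 3
p2 → p3 = 2 → 3 = 4
p3 ∨ (p2 → p3) = 3 ∨ 4 = 4
(p3 → p2) ∨ (p3 ∨ (p2 → p3)) = 3 ∨ 4 = 4
¬p1 ∨ ((p3 → p2) ∨ (p3 ∨ (p2 → p3))) = 2 ∨ 4 = 4
p3 → p3 = 3 → 3 = 4
p2 → p1 = 2 → 2 = 4
(p3 → p3) ↔ (p2 → p1) = 4 ↔ 4 = 4
p2 ∨ p1 = 2 ∨ 2 = 2
((p3 → p3) ↔ (p2 → p1)) ∨ (p2 ∨ p1) = 4 ∨ 2 = 4
¬p3 = ¬3 = 1
¬p1 = ¬2 = 2
¬p3 → ¬p1 = 1 → 2 = 4
(((p3 → p3) ↔ (p2 → p1)) ∨ (p2 ∨ p1)) ∨ (¬p3 → ¬p1) = 4 ∨ 4 = 4
(¬p1 ∨ ((p3 → p2) ∨ (p3 ∨ (p2 → p3)))) → ((((p3 → p3) ↔ (p2 → p1)) ∨ (p2 ∨ p1)) ∨ (¬p3 → ¬p1)) = 4 → 4 = 4
p2 ∨ p3 = 2 ∨ 3 = 3
¬(p2 ∨ p3) = ¬3 = 1
p1 ∨ p1 = 2 ∨ 2 = 2
p3 ∨ p1 = 3 ∨ 2 = 3
(p1 ∨ p1) ↔ (p3 ∨ p1) = 2 ↔ 3 = 3
p2 ∨ p2 = 2 ∨ 2 = 2
((p1 ∨ p1) ↔ (p3 ∨ p1)) ↔ (p2 ∨ p2) = 3 ↔ 2 = 3
¬(p2 ∨ p3) ↔ (((p1 ∨ p1) ↔ (p3 ∨ p1)) ↔ (p2 ∨ p2)) = 1 ↔ 3 = 2
p2 ↔ p1 = 2 ↔ 2 = 4
p1 ↔ p3 = 2 ↔ 3 = 3
p3 → (p1 ↔ p3) = 3 → 3 = 4
(p2 ↔ p1) → (p3 → (p1 ↔ p3)) = 4 → 4 = 4
(¬(p2 ∨ p3) ↔ (((p1 ∨ p1) ↔ (p3 ∨ p1)) ↔ (p2 ∨ p2))) → ((p2 ↔ p1) → (p3 → (p1 ↔ p3))) = 2 → 4 = 4
((¬p1 ∨ ((p3 → p2) ∨ (p3 ∨ (p2 → p3)))) → ((((p3 → p3) ↔ (p2 → p1)) ∨ (p2 ∨ p1)) ∨ (¬p3 → ¬p1))) ↔ ((¬(p2 ∨ p3) ↔ (((p1 ∨ p1) ↔ (p3 ∨ p1)) ↔ (p2 ∨ p2))) → ((p2 ↔ p1) → (p3 → (p1 ↔ p3)))) = 4 ↔ 4 = 4

4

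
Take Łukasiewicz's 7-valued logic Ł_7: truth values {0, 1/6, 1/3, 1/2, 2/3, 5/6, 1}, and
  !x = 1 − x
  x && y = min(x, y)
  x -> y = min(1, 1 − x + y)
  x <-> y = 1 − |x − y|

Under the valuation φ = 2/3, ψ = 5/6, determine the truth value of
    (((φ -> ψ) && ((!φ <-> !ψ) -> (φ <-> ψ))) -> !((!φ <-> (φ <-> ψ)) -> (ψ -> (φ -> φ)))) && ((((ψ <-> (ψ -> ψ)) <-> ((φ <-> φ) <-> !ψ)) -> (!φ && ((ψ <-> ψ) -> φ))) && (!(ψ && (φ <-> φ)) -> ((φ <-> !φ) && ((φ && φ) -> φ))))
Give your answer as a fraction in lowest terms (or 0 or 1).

0

φ -> ψ = 2/3 -> 5/6 = 1
!φ = !2/3 = 1/3
!ψ = !5/6 = 1/6
!φ <-> !ψ = 1/3 <-> 1/6 = 5/6
φ <-> ψ = 2/3 <-> 5/6 = 5/6
(!φ <-> !ψ) -> (φ <-> ψ) = 5/6 -> 5/6 = 1
(φ -> ψ) && ((!φ <-> !ψ) -> (φ <-> ψ)) = 1 && 1 = 1
!φ = !2/3 = 1/3
φ <-> ψ = 2/3 <-> 5/6 = 5/6
!φ <-> (φ <-> ψ) = 1/3 <-> 5/6 = 1/2
φ -> φ = 2/3 -> 2/3 = 1
ψ -> (φ -> φ) = 5/6 -> 1 = 1
(!φ <-> (φ <-> ψ)) -> (ψ -> (φ -> φ)) = 1/2 -> 1 = 1
!((!φ <-> (φ <-> ψ)) -> (ψ -> (φ -> φ))) = !1 = 0
((φ -> ψ) && ((!φ <-> !ψ) -> (φ <-> ψ))) -> !((!φ <-> (φ <-> ψ)) -> (ψ -> (φ -> φ))) = 1 -> 0 = 0
ψ -> ψ = 5/6 -> 5/6 = 1
ψ <-> (ψ -> ψ) = 5/6 <-> 1 = 5/6
φ <-> φ = 2/3 <-> 2/3 = 1
!ψ = !5/6 = 1/6
(φ <-> φ) <-> !ψ = 1 <-> 1/6 = 1/6
(ψ <-> (ψ -> ψ)) <-> ((φ <-> φ) <-> !ψ) = 5/6 <-> 1/6 = 1/3
!φ = !2/3 = 1/3
ψ <-> ψ = 5/6 <-> 5/6 = 1
(ψ <-> ψ) -> φ = 1 -> 2/3 = 2/3
!φ && ((ψ <-> ψ) -> φ) = 1/3 && 2/3 = 1/3
((ψ <-> (ψ -> ψ)) <-> ((φ <-> φ) <-> !ψ)) -> (!φ && ((ψ <-> ψ) -> φ)) = 1/3 -> 1/3 = 1
φ <-> φ = 2/3 <-> 2/3 = 1
ψ && (φ <-> φ) = 5/6 && 1 = 5/6
!(ψ && (φ <-> φ)) = !5/6 = 1/6
!φ = !2/3 = 1/3
φ <-> !φ = 2/3 <-> 1/3 = 2/3
φ && φ = 2/3 && 2/3 = 2/3
(φ && φ) -> φ = 2/3 -> 2/3 = 1
(φ <-> !φ) && ((φ && φ) -> φ) = 2/3 && 1 = 2/3
!(ψ && (φ <-> φ)) -> ((φ <-> !φ) && ((φ && φ) -> φ)) = 1/6 -> 2/3 = 1
(((ψ <-> (ψ -> ψ)) <-> ((φ <-> φ) <-> !ψ)) -> (!φ && ((ψ <-> ψ) -> φ))) && (!(ψ && (φ <-> φ)) -> ((φ <-> !φ) && ((φ && φ) -> φ))) = 1 && 1 = 1
(((φ -> ψ) && ((!φ <-> !ψ) -> (φ <-> ψ))) -> !((!φ <-> (φ <-> ψ)) -> (ψ -> (φ -> φ)))) && ((((ψ <-> (ψ -> ψ)) <-> ((φ <-> φ) <-> !ψ)) -> (!φ && ((ψ <-> ψ) -> φ))) && (!(ψ && (φ <-> φ)) -> ((φ <-> !φ) && ((φ && φ) -> φ)))) = 0 && 1 = 0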